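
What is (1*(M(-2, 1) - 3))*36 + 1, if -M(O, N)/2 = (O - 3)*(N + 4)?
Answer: 1693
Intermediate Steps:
M(O, N) = -2*(-3 + O)*(4 + N) (M(O, N) = -2*(O - 3)*(N + 4) = -2*(-3 + O)*(4 + N))
(1*(M(-2, 1) - 3))*36 + 1 = (1*((24 - 8*(-2) + 6*1 - 2*1*(-2)) - 3))*36 + 1 = (1*((24 + 16 + 6 + 4) - 3))*36 + 1 = (1*(50 - 3))*36 + 1 = (1*47)*36 + 1 = 47*36 + 1 = 1692 + 1 = 1693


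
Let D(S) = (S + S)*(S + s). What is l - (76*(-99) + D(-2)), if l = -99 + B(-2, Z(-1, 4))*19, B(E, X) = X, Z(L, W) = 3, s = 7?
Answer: 7502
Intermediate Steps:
D(S) = 2*S*(7 + S) (D(S) = (S + S)*(S + 7) = (2*S)*(7 + S) = 2*S*(7 + S))
l = -42 (l = -99 + 3*19 = -99 + 57 = -42)
l - (76*(-99) + D(-2)) = -42 - (76*(-99) + 2*(-2)*(7 - 2)) = -42 - (-7524 + 2*(-2)*5) = -42 - (-7524 - 20) = -42 - 1*(-7544) = -42 + 7544 = 7502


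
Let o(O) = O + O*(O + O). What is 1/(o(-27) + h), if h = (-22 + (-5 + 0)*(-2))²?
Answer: 1/1575 ≈ 0.00063492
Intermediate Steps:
o(O) = O + 2*O² (o(O) = O + O*(2*O) = O + 2*O²)
h = 144 (h = (-22 - 5*(-2))² = (-22 + 10)² = (-12)² = 144)
1/(o(-27) + h) = 1/(-27*(1 + 2*(-27)) + 144) = 1/(-27*(1 - 54) + 144) = 1/(-27*(-53) + 144) = 1/(1431 + 144) = 1/1575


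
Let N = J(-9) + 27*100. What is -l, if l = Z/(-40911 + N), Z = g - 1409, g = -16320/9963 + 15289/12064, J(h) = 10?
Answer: -56465795887/1530505645344 ≈ -0.036894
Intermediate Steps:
N = 2710 (N = 10 + 27*100 = 10 + 2700 = 2710)
g = -14853391/40064544 (g = -16320*1/9963 + 15289*(1/12064) = -5440/3321 + 15289/12064 = -14853391/40064544 ≈ -0.37074)
Z = -56465795887/40064544 (Z = -14853391/40064544 - 1409 = -56465795887/40064544 ≈ -1409.4)
l = 56465795887/1530505645344 (l = -56465795887/(40064544*(-40911 + 2710)) = -56465795887/40064544/(-38201) = -56465795887/40064544*(-1/38201) = 56465795887/1530505645344 ≈ 0.036894)
-l = -1*56465795887/1530505645344 = -56465795887/1530505645344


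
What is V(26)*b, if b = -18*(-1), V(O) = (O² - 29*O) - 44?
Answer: -2196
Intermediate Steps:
V(O) = -44 + O² - 29*O
b = 18
V(26)*b = (-44 + 26² - 29*26)*18 = (-44 + 676 - 754)*18 = -122*18 = -2196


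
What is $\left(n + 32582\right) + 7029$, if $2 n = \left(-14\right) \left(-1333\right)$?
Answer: $48942$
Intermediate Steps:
$n = 9331$ ($n = \frac{\left(-14\right) \left(-1333\right)}{2} = \frac{1}{2} \cdot 18662 = 9331$)
$\left(n + 32582\right) + 7029 = \left(9331 + 32582\right) + 7029 = 41913 + 7029 = 48942$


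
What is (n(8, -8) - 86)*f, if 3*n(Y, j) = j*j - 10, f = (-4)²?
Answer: -1088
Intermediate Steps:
f = 16
n(Y, j) = -10/3 + j²/3 (n(Y, j) = (j*j - 10)/3 = (j² - 10)/3 = (-10 + j²)/3 = -10/3 + j²/3)
(n(8, -8) - 86)*f = ((-10/3 + (⅓)*(-8)²) - 86)*16 = ((-10/3 + (⅓)*64) - 86)*16 = ((-10/3 + 64/3) - 86)*16 = (18 - 86)*16 = -68*16 = -1088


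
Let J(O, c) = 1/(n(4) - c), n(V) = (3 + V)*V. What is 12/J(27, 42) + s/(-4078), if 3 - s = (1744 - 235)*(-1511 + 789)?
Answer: -1774605/4078 ≈ -435.17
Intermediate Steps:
n(V) = V*(3 + V)
s = 1089501 (s = 3 - (1744 - 235)*(-1511 + 789) = 3 - 1509*(-722) = 3 - 1*(-1089498) = 3 + 1089498 = 1089501)
J(O, c) = 1/(28 - c) (J(O, c) = 1/(4*(3 + 4) - c) = 1/(4*7 - c) = 1/(28 - c))
12/J(27, 42) + s/(-4078) = 12/((-1/(-28 + 42))) + 1089501/(-4078) = 12/((-1/14)) + 1089501*(-1/4078) = 12/((-1*1/14)) - 1089501/4078 = 12/(-1/14) - 1089501/4078 = 12*(-14) - 1089501/4078 = -168 - 1089501/4078 = -1774605/4078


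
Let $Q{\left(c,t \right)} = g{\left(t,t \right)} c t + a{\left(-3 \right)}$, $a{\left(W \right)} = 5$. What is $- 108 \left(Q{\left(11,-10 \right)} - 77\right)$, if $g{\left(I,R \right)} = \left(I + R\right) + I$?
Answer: $-348624$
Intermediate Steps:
$g{\left(I,R \right)} = R + 2 I$
$Q{\left(c,t \right)} = 5 + 3 c t^{2}$ ($Q{\left(c,t \right)} = \left(t + 2 t\right) c t + 5 = 3 t c t + 5 = 3 c t t + 5 = 3 c t^{2} + 5 = 5 + 3 c t^{2}$)
$- 108 \left(Q{\left(11,-10 \right)} - 77\right) = - 108 \left(\left(5 + 3 \cdot 11 \left(-10\right)^{2}\right) - 77\right) = - 108 \left(\left(5 + 3 \cdot 11 \cdot 100\right) - 77\right) = - 108 \left(\left(5 + 3300\right) - 77\right) = - 108 \left(3305 - 77\right) = \left(-108\right) 3228 = -348624$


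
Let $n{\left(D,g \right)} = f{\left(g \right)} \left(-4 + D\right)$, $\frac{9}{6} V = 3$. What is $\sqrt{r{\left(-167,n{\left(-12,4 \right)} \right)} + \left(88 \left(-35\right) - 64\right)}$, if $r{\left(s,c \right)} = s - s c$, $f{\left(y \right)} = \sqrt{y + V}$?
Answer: $\sqrt{-3311 - 2672 \sqrt{6}} \approx 99.278 i$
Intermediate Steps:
$V = 2$ ($V = \frac{2}{3} \cdot 3 = 2$)
$f{\left(y \right)} = \sqrt{2 + y}$ ($f{\left(y \right)} = \sqrt{y + 2} = \sqrt{2 + y}$)
$n{\left(D,g \right)} = \sqrt{2 + g} \left(-4 + D\right)$
$r{\left(s,c \right)} = s - c s$
$\sqrt{r{\left(-167,n{\left(-12,4 \right)} \right)} + \left(88 \left(-35\right) - 64\right)} = \sqrt{- 167 \left(1 - \sqrt{2 + 4} \left(-4 - 12\right)\right) + \left(88 \left(-35\right) - 64\right)} = \sqrt{- 167 \left(1 - \sqrt{6} \left(-16\right)\right) - 3144} = \sqrt{- 167 \left(1 - - 16 \sqrt{6}\right) - 3144} = \sqrt{- 167 \left(1 + 16 \sqrt{6}\right) - 3144} = \sqrt{\left(-167 - 2672 \sqrt{6}\right) - 3144} = \sqrt{-3311 - 2672 \sqrt{6}}$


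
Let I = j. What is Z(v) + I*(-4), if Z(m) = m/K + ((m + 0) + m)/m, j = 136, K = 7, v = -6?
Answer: -3800/7 ≈ -542.86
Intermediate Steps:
I = 136
Z(m) = 2 + m/7 (Z(m) = m/7 + ((m + 0) + m)/m = m*(⅐) + (m + m)/m = m/7 + (2*m)/m = m/7 + 2 = 2 + m/7)
Z(v) + I*(-4) = (2 + (⅐)*(-6)) + 136*(-4) = (2 - 6/7) - 544 = 8/7 - 544 = -3800/7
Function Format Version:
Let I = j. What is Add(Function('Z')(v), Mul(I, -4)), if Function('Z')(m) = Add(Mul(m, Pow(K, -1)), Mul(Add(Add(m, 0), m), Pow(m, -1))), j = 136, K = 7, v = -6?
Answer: Rational(-3800, 7) ≈ -542.86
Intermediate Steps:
I = 136
Function('Z')(m) = Add(2, Mul(Rational(1, 7), m)) (Function('Z')(m) = Add(Mul(m, Pow(7, -1)), Mul(Add(Add(m, 0), m), Pow(m, -1))) = Add(Mul(m, Rational(1, 7)), Mul(Add(m, m), Pow(m, -1))) = Add(Mul(Rational(1, 7), m), Mul(Mul(2, m), Pow(m, -1))) = Add(Mul(Rational(1, 7), m), 2) = Add(2, Mul(Rational(1, 7), m)))
Add(Function('Z')(v), Mul(I, -4)) = Add(Add(2, Mul(Rational(1, 7), -6)), Mul(136, -4)) = Add(Add(2, Rational(-6, 7)), -544) = Add(Rational(8, 7), -544) = Rational(-3800, 7)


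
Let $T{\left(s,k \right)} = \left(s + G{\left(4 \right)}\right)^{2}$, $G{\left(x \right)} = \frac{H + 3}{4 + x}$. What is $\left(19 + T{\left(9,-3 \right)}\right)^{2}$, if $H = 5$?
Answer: $14161$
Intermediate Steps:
$G{\left(x \right)} = \frac{8}{4 + x}$ ($G{\left(x \right)} = \frac{5 + 3}{4 + x} = \frac{8}{4 + x}$)
$T{\left(s,k \right)} = \left(1 + s\right)^{2}$ ($T{\left(s,k \right)} = \left(s + \frac{8}{4 + 4}\right)^{2} = \left(s + \frac{8}{8}\right)^{2} = \left(s + 8 \cdot \frac{1}{8}\right)^{2} = \left(s + 1\right)^{2} = \left(1 + s\right)^{2}$)
$\left(19 + T{\left(9,-3 \right)}\right)^{2} = \left(19 + \left(1 + 9\right)^{2}\right)^{2} = \left(19 + 10^{2}\right)^{2} = \left(19 + 100\right)^{2} = 119^{2} = 14161$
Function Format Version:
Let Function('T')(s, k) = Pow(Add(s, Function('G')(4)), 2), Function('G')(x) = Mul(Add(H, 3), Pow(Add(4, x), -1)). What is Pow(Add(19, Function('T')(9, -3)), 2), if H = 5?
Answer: 14161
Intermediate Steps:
Function('G')(x) = Mul(8, Pow(Add(4, x), -1)) (Function('G')(x) = Mul(Add(5, 3), Pow(Add(4, x), -1)) = Mul(8, Pow(Add(4, x), -1)))
Function('T')(s, k) = Pow(Add(1, s), 2) (Function('T')(s, k) = Pow(Add(s, Mul(8, Pow(Add(4, 4), -1))), 2) = Pow(Add(s, Mul(8, Pow(8, -1))), 2) = Pow(Add(s, Mul(8, Rational(1, 8))), 2) = Pow(Add(s, 1), 2) = Pow(Add(1, s), 2))
Pow(Add(19, Function('T')(9, -3)), 2) = Pow(Add(19, Pow(Add(1, 9), 2)), 2) = Pow(Add(19, Pow(10, 2)), 2) = Pow(Add(19, 100), 2) = Pow(119, 2) = 14161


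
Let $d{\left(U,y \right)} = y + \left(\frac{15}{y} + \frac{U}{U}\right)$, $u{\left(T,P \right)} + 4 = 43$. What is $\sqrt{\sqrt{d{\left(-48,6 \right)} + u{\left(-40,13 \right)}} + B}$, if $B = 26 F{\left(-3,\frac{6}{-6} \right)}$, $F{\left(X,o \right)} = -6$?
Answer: $\frac{\sqrt{-624 + 2 \sqrt{194}}}{2} \approx 12.208 i$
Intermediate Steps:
$u{\left(T,P \right)} = 39$ ($u{\left(T,P \right)} = -4 + 43 = 39$)
$d{\left(U,y \right)} = 1 + y + \frac{15}{y}$ ($d{\left(U,y \right)} = y + \left(\frac{15}{y} + 1\right) = y + \left(1 + \frac{15}{y}\right) = 1 + y + \frac{15}{y}$)
$B = -156$ ($B = 26 \left(-6\right) = -156$)
$\sqrt{\sqrt{d{\left(-48,6 \right)} + u{\left(-40,13 \right)}} + B} = \sqrt{\sqrt{\left(1 + 6 + \frac{15}{6}\right) + 39} - 156} = \sqrt{\sqrt{\left(1 + 6 + 15 \cdot \frac{1}{6}\right) + 39} - 156} = \sqrt{\sqrt{\left(1 + 6 + \frac{5}{2}\right) + 39} - 156} = \sqrt{\sqrt{\frac{19}{2} + 39} - 156} = \sqrt{\sqrt{\frac{97}{2}} - 156} = \sqrt{\frac{\sqrt{194}}{2} - 156} = \sqrt{-156 + \frac{\sqrt{194}}{2}}$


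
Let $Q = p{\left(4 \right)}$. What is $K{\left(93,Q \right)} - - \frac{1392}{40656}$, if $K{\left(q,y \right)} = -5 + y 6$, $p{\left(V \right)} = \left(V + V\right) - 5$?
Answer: $\frac{11040}{847} \approx 13.034$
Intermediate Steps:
$p{\left(V \right)} = -5 + 2 V$ ($p{\left(V \right)} = 2 V - 5 = -5 + 2 V$)
$Q = 3$ ($Q = -5 + 2 \cdot 4 = -5 + 8 = 3$)
$K{\left(q,y \right)} = -5 + 6 y$
$K{\left(93,Q \right)} - - \frac{1392}{40656} = \left(-5 + 6 \cdot 3\right) - - \frac{1392}{40656} = \left(-5 + 18\right) - \left(-1392\right) \frac{1}{40656} = 13 - - \frac{29}{847} = 13 + \frac{29}{847} = \frac{11040}{847}$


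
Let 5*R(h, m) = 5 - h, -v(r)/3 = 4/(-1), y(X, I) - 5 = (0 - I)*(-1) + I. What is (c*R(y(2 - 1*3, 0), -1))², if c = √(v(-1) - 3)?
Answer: 0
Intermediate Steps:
y(X, I) = 5 + 2*I (y(X, I) = 5 + ((0 - I)*(-1) + I) = 5 + (-I*(-1) + I) = 5 + (I + I) = 5 + 2*I)
v(r) = 12 (v(r) = -12/(-1) = -12*(-1) = -3*(-4) = 12)
R(h, m) = 1 - h/5 (R(h, m) = (5 - h)/5 = 1 - h/5)
c = 3 (c = √(12 - 3) = √9 = 3)
(c*R(y(2 - 1*3, 0), -1))² = (3*(1 - (5 + 2*0)/5))² = (3*(1 - (5 + 0)/5))² = (3*(1 - ⅕*5))² = (3*(1 - 1))² = (3*0)² = 0² = 0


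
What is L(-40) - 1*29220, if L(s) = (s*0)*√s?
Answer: -29220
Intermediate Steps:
L(s) = 0 (L(s) = 0*√s = 0)
L(-40) - 1*29220 = 0 - 1*29220 = 0 - 29220 = -29220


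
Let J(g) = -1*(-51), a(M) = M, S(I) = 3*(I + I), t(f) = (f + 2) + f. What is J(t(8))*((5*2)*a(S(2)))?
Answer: 6120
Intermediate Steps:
t(f) = 2 + 2*f (t(f) = (2 + f) + f = 2 + 2*f)
S(I) = 6*I (S(I) = 3*(2*I) = 6*I)
J(g) = 51
J(t(8))*((5*2)*a(S(2))) = 51*((5*2)*(6*2)) = 51*(10*12) = 51*120 = 6120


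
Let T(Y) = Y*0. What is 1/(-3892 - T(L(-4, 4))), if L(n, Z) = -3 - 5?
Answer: -1/3892 ≈ -0.00025694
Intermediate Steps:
L(n, Z) = -8
T(Y) = 0
1/(-3892 - T(L(-4, 4))) = 1/(-3892 - 1*0) = 1/(-3892 + 0) = 1/(-3892) = -1/3892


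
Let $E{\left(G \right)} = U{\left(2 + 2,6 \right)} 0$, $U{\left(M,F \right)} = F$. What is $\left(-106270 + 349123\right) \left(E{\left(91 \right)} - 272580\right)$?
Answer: $-66196870740$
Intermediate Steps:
$E{\left(G \right)} = 0$ ($E{\left(G \right)} = 6 \cdot 0 = 0$)
$\left(-106270 + 349123\right) \left(E{\left(91 \right)} - 272580\right) = \left(-106270 + 349123\right) \left(0 - 272580\right) = 242853 \left(-272580\right) = -66196870740$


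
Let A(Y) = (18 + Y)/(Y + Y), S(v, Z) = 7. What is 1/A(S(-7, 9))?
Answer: 14/25 ≈ 0.56000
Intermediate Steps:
A(Y) = (18 + Y)/(2*Y) (A(Y) = (18 + Y)/((2*Y)) = (18 + Y)*(1/(2*Y)) = (18 + Y)/(2*Y))
1/A(S(-7, 9)) = 1/((½)*(18 + 7)/7) = 1/((½)*(⅐)*25) = 1/(25/14) = 14/25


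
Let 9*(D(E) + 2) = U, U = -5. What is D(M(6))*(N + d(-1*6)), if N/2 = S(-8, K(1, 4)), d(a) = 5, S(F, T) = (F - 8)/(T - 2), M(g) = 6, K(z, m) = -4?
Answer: -713/27 ≈ -26.407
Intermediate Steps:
S(F, T) = (-8 + F)/(-2 + T)
D(E) = -23/9 (D(E) = -2 + (⅑)*(-5) = -2 - 5/9 = -23/9)
N = 16/3 (N = 2*((-8 - 8)/(-2 - 4)) = 2*(-16/(-6)) = 2*(-⅙*(-16)) = 2*(8/3) = 16/3 ≈ 5.3333)
D(M(6))*(N + d(-1*6)) = -23*(16/3 + 5)/9 = -23/9*31/3 = -713/27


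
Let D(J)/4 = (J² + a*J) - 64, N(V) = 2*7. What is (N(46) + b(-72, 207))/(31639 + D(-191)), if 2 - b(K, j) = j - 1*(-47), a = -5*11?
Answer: -238/219327 ≈ -0.0010851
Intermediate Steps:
N(V) = 14
a = -55
b(K, j) = -45 - j (b(K, j) = 2 - (j - 1*(-47)) = 2 - (j + 47) = 2 - (47 + j) = 2 + (-47 - j) = -45 - j)
D(J) = -256 - 220*J + 4*J² (D(J) = 4*((J² - 55*J) - 64) = 4*(-64 + J² - 55*J) = -256 - 220*J + 4*J²)
(N(46) + b(-72, 207))/(31639 + D(-191)) = (14 + (-45 - 1*207))/(31639 + (-256 - 220*(-191) + 4*(-191)²)) = (14 + (-45 - 207))/(31639 + (-256 + 42020 + 4*36481)) = (14 - 252)/(31639 + (-256 + 42020 + 145924)) = -238/(31639 + 187688) = -238/219327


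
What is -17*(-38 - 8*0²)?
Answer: 646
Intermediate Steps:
-17*(-38 - 8*0²) = -17*(-38 - 8*0) = -17*(-38 + 0) = -17*(-38) = 646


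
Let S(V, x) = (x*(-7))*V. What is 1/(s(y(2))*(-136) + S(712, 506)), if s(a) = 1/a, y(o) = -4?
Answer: -1/2521870 ≈ -3.9653e-7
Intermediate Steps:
S(V, x) = -7*V*x (S(V, x) = (-7*x)*V = -7*V*x)
1/(s(y(2))*(-136) + S(712, 506)) = 1/(-136/(-4) - 7*712*506) = 1/(-1/4*(-136) - 2521904) = 1/(34 - 2521904) = 1/(-2521870) = -1/2521870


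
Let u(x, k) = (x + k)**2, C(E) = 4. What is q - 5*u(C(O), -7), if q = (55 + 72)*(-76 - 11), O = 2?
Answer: -11094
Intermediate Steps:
u(x, k) = (k + x)**2
q = -11049 (q = 127*(-87) = -11049)
q - 5*u(C(O), -7) = -11049 - 5*(-7 + 4)**2 = -11049 - 5*(-3)**2 = -11049 - 5*9 = -11049 - 45 = -11094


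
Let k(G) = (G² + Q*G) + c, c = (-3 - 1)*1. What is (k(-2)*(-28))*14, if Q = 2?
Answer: 1568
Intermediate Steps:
c = -4 (c = -4*1 = -4)
k(G) = -4 + G² + 2*G (k(G) = (G² + 2*G) - 4 = -4 + G² + 2*G)
(k(-2)*(-28))*14 = ((-4 + (-2)² + 2*(-2))*(-28))*14 = ((-4 + 4 - 4)*(-28))*14 = -4*(-28)*14 = 112*14 = 1568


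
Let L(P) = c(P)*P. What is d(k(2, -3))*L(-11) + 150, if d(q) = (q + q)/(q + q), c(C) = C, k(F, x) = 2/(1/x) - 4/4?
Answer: 271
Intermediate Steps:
k(F, x) = -1 + 2*x (k(F, x) = 2*x - 4*¼ = 2*x - 1 = -1 + 2*x)
L(P) = P² (L(P) = P*P = P²)
d(q) = 1 (d(q) = (2*q)/((2*q)) = (2*q)*(1/(2*q)) = 1)
d(k(2, -3))*L(-11) + 150 = 1*(-11)² + 150 = 1*121 + 150 = 121 + 150 = 271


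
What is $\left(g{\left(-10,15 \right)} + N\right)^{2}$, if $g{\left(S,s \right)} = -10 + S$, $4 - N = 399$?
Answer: $172225$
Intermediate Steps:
$N = -395$ ($N = 4 - 399 = -395$)
$\left(g{\left(-10,15 \right)} + N\right)^{2} = \left(\left(-10 - 10\right) - 395\right)^{2} = \left(-20 - 395\right)^{2} = \left(-415\right)^{2} = 172225$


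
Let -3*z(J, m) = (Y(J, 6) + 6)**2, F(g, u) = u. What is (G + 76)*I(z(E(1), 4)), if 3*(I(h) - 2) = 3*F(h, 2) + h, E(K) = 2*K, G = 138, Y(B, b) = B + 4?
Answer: -2568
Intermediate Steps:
Y(B, b) = 4 + B
z(J, m) = -(10 + J)**2/3 (z(J, m) = -((4 + J) + 6)**2/3 = -(10 + J)**2/3)
I(h) = 4 + h/3 (I(h) = 2 + (3*2 + h)/3 = 2 + (6 + h)/3 = 2 + (2 + h/3) = 4 + h/3)
(G + 76)*I(z(E(1), 4)) = (138 + 76)*(4 + (-(10 + 2*1)**2/3)/3) = 214*(4 + (-(10 + 2)**2/3)/3) = 214*(4 + (-1/3*12**2)/3) = 214*(4 + (-1/3*144)/3) = 214*(4 + (1/3)*(-48)) = 214*(4 - 16) = 214*(-12) = -2568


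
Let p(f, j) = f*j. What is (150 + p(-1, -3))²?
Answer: 23409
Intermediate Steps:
(150 + p(-1, -3))² = (150 - 1*(-3))² = (150 + 3)² = 153² = 23409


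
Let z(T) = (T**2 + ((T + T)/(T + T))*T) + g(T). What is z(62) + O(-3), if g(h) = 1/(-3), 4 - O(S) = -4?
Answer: 11741/3 ≈ 3913.7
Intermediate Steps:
O(S) = 8 (O(S) = 4 - 1*(-4) = 4 + 4 = 8)
g(h) = -1/3
z(T) = -1/3 + T + T**2 (z(T) = (T**2 + ((T + T)/(T + T))*T) - 1/3 = (T**2 + ((2*T)/((2*T)))*T) - 1/3 = (T**2 + ((2*T)*(1/(2*T)))*T) - 1/3 = (T**2 + 1*T) - 1/3 = (T**2 + T) - 1/3 = (T + T**2) - 1/3 = -1/3 + T + T**2)
z(62) + O(-3) = (-1/3 + 62 + 62**2) + 8 = (-1/3 + 62 + 3844) + 8 = 11717/3 + 8 = 11741/3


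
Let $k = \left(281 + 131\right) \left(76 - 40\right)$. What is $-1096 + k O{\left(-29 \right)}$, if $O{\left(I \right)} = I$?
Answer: $-431224$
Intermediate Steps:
$k = 14832$ ($k = 412 \cdot 36 = 14832$)
$-1096 + k O{\left(-29 \right)} = -1096 + 14832 \left(-29\right) = -1096 - 430128 = -431224$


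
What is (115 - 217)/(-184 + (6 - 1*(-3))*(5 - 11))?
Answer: 3/7 ≈ 0.42857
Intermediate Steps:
(115 - 217)/(-184 + (6 - 1*(-3))*(5 - 11)) = -102/(-184 + (6 + 3)*(-6)) = -102/(-184 + 9*(-6)) = -102/(-184 - 54) = -102/(-238) = -102*(-1/238) = 3/7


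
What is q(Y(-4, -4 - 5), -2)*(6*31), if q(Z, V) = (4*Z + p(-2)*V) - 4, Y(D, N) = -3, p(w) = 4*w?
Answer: 0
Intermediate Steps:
q(Z, V) = -4 - 8*V + 4*Z (q(Z, V) = (4*Z + (4*(-2))*V) - 4 = (4*Z - 8*V) - 4 = (-8*V + 4*Z) - 4 = -4 - 8*V + 4*Z)
q(Y(-4, -4 - 5), -2)*(6*31) = (-4 - 8*(-2) + 4*(-3))*(6*31) = (-4 + 16 - 12)*186 = 0*186 = 0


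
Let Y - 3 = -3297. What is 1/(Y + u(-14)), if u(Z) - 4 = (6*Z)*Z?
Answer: -1/2114 ≈ -0.00047304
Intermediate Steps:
Y = -3294 (Y = 3 - 3297 = -3294)
u(Z) = 4 + 6*Z**2 (u(Z) = 4 + (6*Z)*Z = 4 + 6*Z**2)
1/(Y + u(-14)) = 1/(-3294 + (4 + 6*(-14)**2)) = 1/(-3294 + (4 + 6*196)) = 1/(-3294 + (4 + 1176)) = 1/(-3294 + 1180) = 1/(-2114) = -1/2114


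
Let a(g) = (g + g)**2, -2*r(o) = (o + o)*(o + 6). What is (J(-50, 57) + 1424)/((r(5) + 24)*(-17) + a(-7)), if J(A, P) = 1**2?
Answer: 475/241 ≈ 1.9710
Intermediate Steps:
r(o) = -o*(6 + o) (r(o) = -(o + o)*(o + 6)/2 = -2*o*(6 + o)/2 = -o*(6 + o))
a(g) = 4*g**2 (a(g) = (2*g)**2 = 4*g**2)
J(A, P) = 1
(J(-50, 57) + 1424)/((r(5) + 24)*(-17) + a(-7)) = (1 + 1424)/((-1*5*(6 + 5) + 24)*(-17) + 4*(-7)**2) = 1425/((-1*5*11 + 24)*(-17) + 4*49) = 1425/((-55 + 24)*(-17) + 196) = 1425/(-31*(-17) + 196) = 1425/(527 + 196) = 1425/723 = 1425*(1/723) = 475/241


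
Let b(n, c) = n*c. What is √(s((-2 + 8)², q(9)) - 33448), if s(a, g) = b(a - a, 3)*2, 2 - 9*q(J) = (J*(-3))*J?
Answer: 2*I*√8362 ≈ 182.89*I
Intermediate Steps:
q(J) = 2/9 + J²/3 (q(J) = 2/9 - J*(-3)*J/9 = 2/9 - (-3*J)*J/9 = 2/9 - (-1)*J²/3 = 2/9 + J²/3)
b(n, c) = c*n
s(a, g) = 0 (s(a, g) = (3*(a - a))*2 = (3*0)*2 = 0*2 = 0)
√(s((-2 + 8)², q(9)) - 33448) = √(0 - 33448) = √(-33448) = 2*I*√8362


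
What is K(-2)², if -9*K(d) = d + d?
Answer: 16/81 ≈ 0.19753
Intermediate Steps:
K(d) = -2*d/9 (K(d) = -(d + d)/9 = -2*d/9)
K(-2)² = (-2/9*(-2))² = (4/9)² = 16/81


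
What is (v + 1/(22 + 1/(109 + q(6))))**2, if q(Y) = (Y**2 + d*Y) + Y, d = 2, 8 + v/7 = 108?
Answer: 6305437389969/12866569 ≈ 4.9006e+5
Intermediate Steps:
v = 700 (v = -56 + 7*108 = -56 + 756 = 700)
q(Y) = Y**2 + 3*Y (q(Y) = (Y**2 + 2*Y) + Y = Y**2 + 3*Y)
(v + 1/(22 + 1/(109 + q(6))))**2 = (700 + 1/(22 + 1/(109 + 6*(3 + 6))))**2 = (700 + 1/(22 + 1/(109 + 6*9)))**2 = (700 + 1/(22 + 1/(109 + 54)))**2 = (700 + 1/(22 + 1/163))**2 = (700 + 1/(3587/163))**2 = (700 + 163/3587)**2 = (2511063/3587)**2 = 6305437389969/12866569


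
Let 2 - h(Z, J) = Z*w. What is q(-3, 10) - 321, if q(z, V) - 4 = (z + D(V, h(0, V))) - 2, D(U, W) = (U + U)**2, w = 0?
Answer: 78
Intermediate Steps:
h(Z, J) = 2 (h(Z, J) = 2 - Z*0 = 2 - 1*0 = 2 + 0 = 2)
D(U, W) = 4*U**2 (D(U, W) = (2*U)**2 = 4*U**2)
q(z, V) = 2 + z + 4*V**2 (q(z, V) = 4 + ((z + 4*V**2) - 2) = 4 + (-2 + z + 4*V**2) = 2 + z + 4*V**2)
q(-3, 10) - 321 = (2 - 3 + 4*10**2) - 321 = (2 - 3 + 4*100) - 321 = (2 - 3 + 400) - 321 = 399 - 321 = 78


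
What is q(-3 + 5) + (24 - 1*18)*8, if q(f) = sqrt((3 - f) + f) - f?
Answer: 46 + sqrt(3) ≈ 47.732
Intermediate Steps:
q(f) = sqrt(3) - f
q(-3 + 5) + (24 - 1*18)*8 = (sqrt(3) - (-3 + 5)) + (24 - 1*18)*8 = (sqrt(3) - 1*2) + (24 - 18)*8 = (sqrt(3) - 2) + 6*8 = (-2 + sqrt(3)) + 48 = 46 + sqrt(3)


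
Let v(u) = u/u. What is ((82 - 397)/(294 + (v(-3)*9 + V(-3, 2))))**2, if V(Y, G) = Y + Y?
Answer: 1225/1089 ≈ 1.1249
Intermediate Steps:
V(Y, G) = 2*Y
v(u) = 1
((82 - 397)/(294 + (v(-3)*9 + V(-3, 2))))**2 = ((82 - 397)/(294 + (1*9 + 2*(-3))))**2 = (-315/(294 + (9 - 6)))**2 = (-315/(294 + 3))**2 = (-315/297)**2 = (-315*1/297)**2 = (-35/33)**2 = 1225/1089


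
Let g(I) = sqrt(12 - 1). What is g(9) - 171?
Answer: -171 + sqrt(11) ≈ -167.68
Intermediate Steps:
g(I) = sqrt(11)
g(9) - 171 = sqrt(11) - 171 = -171 + sqrt(11)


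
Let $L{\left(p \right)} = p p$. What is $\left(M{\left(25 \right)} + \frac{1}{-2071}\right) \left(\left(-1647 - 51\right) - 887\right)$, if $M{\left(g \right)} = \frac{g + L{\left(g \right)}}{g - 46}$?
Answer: $\frac{3479852035}{43491} \approx 80013.0$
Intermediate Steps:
$L{\left(p \right)} = p^{2}$
$M{\left(g \right)} = \frac{g + g^{2}}{-46 + g}$ ($M{\left(g \right)} = \frac{g + g^{2}}{g - 46} = \frac{g + g^{2}}{-46 + g}$)
$\left(M{\left(25 \right)} + \frac{1}{-2071}\right) \left(\left(-1647 - 51\right) - 887\right) = \left(\frac{25 \left(1 + 25\right)}{-46 + 25} + \frac{1}{-2071}\right) \left(\left(-1647 - 51\right) - 887\right) = \left(25 \frac{1}{-21} \cdot 26 - \frac{1}{2071}\right) \left(-1698 - 887\right) = \left(25 \left(- \frac{1}{21}\right) 26 - \frac{1}{2071}\right) \left(-2585\right) = \left(- \frac{650}{21} - \frac{1}{2071}\right) \left(-2585\right) = \left(- \frac{1346171}{43491}\right) \left(-2585\right) = \frac{3479852035}{43491}$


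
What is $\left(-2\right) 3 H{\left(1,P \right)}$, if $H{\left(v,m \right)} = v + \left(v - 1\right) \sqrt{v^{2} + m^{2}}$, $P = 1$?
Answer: $-6$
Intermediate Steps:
$H{\left(v,m \right)} = v + \sqrt{m^{2} + v^{2}} \left(-1 + v\right)$ ($H{\left(v,m \right)} = v + \left(-1 + v\right) \sqrt{m^{2} + v^{2}} = v + \sqrt{m^{2} + v^{2}} \left(-1 + v\right)$)
$\left(-2\right) 3 H{\left(1,P \right)} = \left(-2\right) 3 \left(1 - \sqrt{1^{2} + 1^{2}} + 1 \sqrt{1^{2} + 1^{2}}\right) = - 6 \left(1 - \sqrt{1 + 1} + 1 \sqrt{1 + 1}\right) = - 6 \left(1 - \sqrt{2} + 1 \sqrt{2}\right) = - 6 \left(1 - \sqrt{2} + \sqrt{2}\right) = \left(-6\right) 1 = -6$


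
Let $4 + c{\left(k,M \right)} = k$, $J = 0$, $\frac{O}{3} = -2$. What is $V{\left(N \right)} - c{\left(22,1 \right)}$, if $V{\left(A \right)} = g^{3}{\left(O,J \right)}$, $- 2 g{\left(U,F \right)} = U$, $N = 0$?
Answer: $9$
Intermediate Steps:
$O = -6$ ($O = 3 \left(-2\right) = -6$)
$g{\left(U,F \right)} = - \frac{U}{2}$
$c{\left(k,M \right)} = -4 + k$
$V{\left(A \right)} = 27$ ($V{\left(A \right)} = \left(\left(- \frac{1}{2}\right) \left(-6\right)\right)^{3} = 3^{3} = 27$)
$V{\left(N \right)} - c{\left(22,1 \right)} = 27 - \left(-4 + 22\right) = 27 - 18 = 9$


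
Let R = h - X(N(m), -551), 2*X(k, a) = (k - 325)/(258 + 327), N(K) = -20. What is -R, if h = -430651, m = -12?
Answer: 33590755/78 ≈ 4.3065e+5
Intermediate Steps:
X(k, a) = -5/18 + k/1170 (X(k, a) = ((k - 325)/(258 + 327))/2 = ((-325 + k)/585)/2 = ((-325 + k)*(1/585))/2 = (-5/9 + k/585)/2 = -5/18 + k/1170)
R = -33590755/78 (R = -430651 - (-5/18 + (1/1170)*(-20)) = -430651 - (-5/18 - 2/117) = -430651 - 1*(-23/78) = -430651 + 23/78 = -33590755/78 ≈ -4.3065e+5)
-R = -1*(-33590755/78) = 33590755/78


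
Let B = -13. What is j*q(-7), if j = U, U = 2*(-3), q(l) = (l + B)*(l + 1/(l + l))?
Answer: -5940/7 ≈ -848.57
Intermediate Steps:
q(l) = (-13 + l)*(l + 1/(2*l)) (q(l) = (l - 13)*(l + 1/(l + l)) = (-13 + l)*(l + 1/(2*l)))
U = -6
j = -6
j*q(-7) = -6*(½ + (-7)² - 13*(-7) - 13/2/(-7)) = -6*(½ + 49 + 91 - 13/2*(-⅐)) = -6*(½ + 49 + 91 + 13/14) = -6*990/7 = -5940/7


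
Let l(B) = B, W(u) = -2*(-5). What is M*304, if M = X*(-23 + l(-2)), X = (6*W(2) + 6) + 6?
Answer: -547200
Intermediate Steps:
W(u) = 10
X = 72 (X = (6*10 + 6) + 6 = (60 + 6) + 6 = 66 + 6 = 72)
M = -1800 (M = 72*(-23 - 2) = 72*(-25) = -1800)
M*304 = -1800*304 = -547200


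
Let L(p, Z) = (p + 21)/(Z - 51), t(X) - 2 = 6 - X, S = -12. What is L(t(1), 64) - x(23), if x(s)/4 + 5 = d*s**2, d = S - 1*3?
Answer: 412908/13 ≈ 31762.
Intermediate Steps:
t(X) = 8 - X (t(X) = 2 + (6 - X) = 8 - X)
d = -15 (d = -12 - 1*3 = -12 - 3 = -15)
x(s) = -20 - 60*s**2 (x(s) = -20 + 4*(-15*s**2) = -20 - 60*s**2)
L(p, Z) = (21 + p)/(-51 + Z)
L(t(1), 64) - x(23) = (21 + (8 - 1*1))/(-51 + 64) - (-20 - 60*23**2) = (21 + (8 - 1))/13 - (-20 - 60*529) = (21 + 7)/13 - (-20 - 31740) = (1/13)*28 - 1*(-31760) = 28/13 + 31760 = 412908/13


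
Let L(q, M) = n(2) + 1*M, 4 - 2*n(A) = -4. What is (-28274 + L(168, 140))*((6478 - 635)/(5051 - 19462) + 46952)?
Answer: -19033304537770/14411 ≈ -1.3207e+9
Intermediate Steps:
n(A) = 4 (n(A) = 2 - ½*(-4) = 2 + 2 = 4)
L(q, M) = 4 + M (L(q, M) = 4 + 1*M = 4 + M)
(-28274 + L(168, 140))*((6478 - 635)/(5051 - 19462) + 46952) = (-28274 + (4 + 140))*((6478 - 635)/(5051 - 19462) + 46952) = (-28274 + 144)*(5843/(-14411) + 46952) = -28130*(5843*(-1/14411) + 46952) = -28130*(-5843/14411 + 46952) = -28130*676619429/14411 = -19033304537770/14411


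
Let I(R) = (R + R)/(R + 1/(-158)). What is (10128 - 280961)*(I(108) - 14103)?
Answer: 65163871735713/17063 ≈ 3.8190e+9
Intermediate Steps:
I(R) = 2*R/(-1/158 + R) (I(R) = (2*R)/(R - 1/158) = (2*R)/(-1/158 + R) = 2*R/(-1/158 + R))
(10128 - 280961)*(I(108) - 14103) = (10128 - 280961)*(316*108/(-1 + 158*108) - 14103) = -270833*(316*108/(-1 + 17064) - 14103) = -270833*(316*108/17063 - 14103) = -270833*(316*108*(1/17063) - 14103) = -270833*(34128/17063 - 14103) = -270833*(-240605361/17063) = 65163871735713/17063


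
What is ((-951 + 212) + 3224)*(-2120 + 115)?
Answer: -4982425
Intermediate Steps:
((-951 + 212) + 3224)*(-2120 + 115) = (-739 + 3224)*(-2005) = 2485*(-2005) = -4982425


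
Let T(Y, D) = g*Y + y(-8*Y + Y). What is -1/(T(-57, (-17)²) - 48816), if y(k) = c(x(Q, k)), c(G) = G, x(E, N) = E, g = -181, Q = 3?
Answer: 1/38496 ≈ 2.5977e-5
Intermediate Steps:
y(k) = 3
T(Y, D) = 3 - 181*Y (T(Y, D) = -181*Y + 3 = 3 - 181*Y)
-1/(T(-57, (-17)²) - 48816) = -1/((3 - 181*(-57)) - 48816) = -1/((3 + 10317) - 48816) = -1/(10320 - 48816) = -1/(-38496) = -1*(-1/38496) = 1/38496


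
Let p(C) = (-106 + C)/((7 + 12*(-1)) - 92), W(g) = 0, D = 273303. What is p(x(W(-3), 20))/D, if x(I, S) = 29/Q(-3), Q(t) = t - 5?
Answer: 877/212083128 ≈ 4.1352e-6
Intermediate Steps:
Q(t) = -5 + t
x(I, S) = -29/8 (x(I, S) = 29/(-5 - 3) = 29/(-8) = 29*(-1/8) = -29/8)
p(C) = 106/97 - C/97 (p(C) = (-106 + C)/((7 - 12) - 92) = (-106 + C)/(-5 - 92) = (-106 + C)/(-97) = (-106 + C)*(-1/97) = 106/97 - C/97)
p(x(W(-3), 20))/D = (106/97 - 1/97*(-29/8))/273303 = (106/97 + 29/776)*(1/273303) = (877/776)*(1/273303) = 877/212083128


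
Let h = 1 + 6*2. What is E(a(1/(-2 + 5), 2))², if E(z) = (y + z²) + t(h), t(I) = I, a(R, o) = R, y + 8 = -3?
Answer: 361/81 ≈ 4.4568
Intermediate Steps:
y = -11 (y = -8 - 3 = -11)
h = 13 (h = 1 + 12 = 13)
E(z) = 2 + z² (E(z) = (-11 + z²) + 13 = 2 + z²)
E(a(1/(-2 + 5), 2))² = (2 + (1/(-2 + 5))²)² = (2 + (1/3)²)² = (2 + (⅓)²)² = (2 + ⅑)² = (19/9)² = 361/81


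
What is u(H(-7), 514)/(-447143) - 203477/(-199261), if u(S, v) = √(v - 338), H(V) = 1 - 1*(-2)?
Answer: 203477/199261 - 4*√11/447143 ≈ 1.0211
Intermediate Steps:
H(V) = 3 (H(V) = 1 + 2 = 3)
u(S, v) = √(-338 + v)
u(H(-7), 514)/(-447143) - 203477/(-199261) = √(-338 + 514)/(-447143) - 203477/(-199261) = √176*(-1/447143) - 203477*(-1/199261) = (4*√11)*(-1/447143) + 203477/199261 = -4*√11/447143 + 203477/199261 = 203477/199261 - 4*√11/447143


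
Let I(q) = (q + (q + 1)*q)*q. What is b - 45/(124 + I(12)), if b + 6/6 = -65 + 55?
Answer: -4717/428 ≈ -11.021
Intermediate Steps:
b = -11 (b = -1 + (-65 + 55) = -1 - 10 = -11)
I(q) = q*(q + q*(1 + q)) (I(q) = (q + (1 + q)*q)*q = (q + q*(1 + q))*q = q*(q + q*(1 + q)))
b - 45/(124 + I(12)) = -11 - 45/(124 + 12²*(2 + 12)) = -11 - 45/(124 + 144*14) = -11 - 45/(124 + 2016) = -11 - 45/2140 = -11 + (1/2140)*(-45) = -11 - 9/428 = -4717/428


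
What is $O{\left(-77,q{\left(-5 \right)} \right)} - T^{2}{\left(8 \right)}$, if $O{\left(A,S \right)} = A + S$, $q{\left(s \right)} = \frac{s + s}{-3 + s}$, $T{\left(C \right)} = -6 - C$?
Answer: $- \frac{1087}{4} \approx -271.75$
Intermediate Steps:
$q{\left(s \right)} = \frac{2 s}{-3 + s}$
$O{\left(-77,q{\left(-5 \right)} \right)} - T^{2}{\left(8 \right)} = \left(-77 + 2 \left(-5\right) \frac{1}{-3 - 5}\right) - \left(-6 - 8\right)^{2} = \left(-77 + 2 \left(-5\right) \frac{1}{-8}\right) - \left(-6 - 8\right)^{2} = \left(-77 + 2 \left(-5\right) \left(- \frac{1}{8}\right)\right) - \left(-14\right)^{2} = \left(-77 + \frac{5}{4}\right) - 196 = - \frac{303}{4} - 196 = - \frac{1087}{4}$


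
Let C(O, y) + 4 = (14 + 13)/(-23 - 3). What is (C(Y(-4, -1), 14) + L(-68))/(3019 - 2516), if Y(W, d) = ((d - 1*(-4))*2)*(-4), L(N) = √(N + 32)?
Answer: -131/13078 + 6*I/503 ≈ -0.010017 + 0.011928*I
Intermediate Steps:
L(N) = √(32 + N)
Y(W, d) = -32 - 8*d (Y(W, d) = ((d + 4)*2)*(-4) = ((4 + d)*2)*(-4) = (8 + 2*d)*(-4) = -32 - 8*d)
C(O, y) = -131/26 (C(O, y) = -4 + (14 + 13)/(-23 - 3) = -4 + 27/(-26) = -4 + 27*(-1/26) = -4 - 27/26 = -131/26)
(C(Y(-4, -1), 14) + L(-68))/(3019 - 2516) = (-131/26 + √(32 - 68))/(3019 - 2516) = (-131/26 + √(-36))/503 = (-131/26 + 6*I)*(1/503) = -131/13078 + 6*I/503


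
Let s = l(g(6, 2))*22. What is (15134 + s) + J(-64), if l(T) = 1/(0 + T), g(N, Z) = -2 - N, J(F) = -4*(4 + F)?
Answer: 61485/4 ≈ 15371.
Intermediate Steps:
J(F) = -16 - 4*F
l(T) = 1/T
s = -11/4 (s = 22/(-2 - 1*6) = 22/(-2 - 6) = 22/(-8) = -1/8*22 = -11/4 ≈ -2.7500)
(15134 + s) + J(-64) = (15134 - 11/4) + (-16 - 4*(-64)) = 60525/4 + (-16 + 256) = 60525/4 + 240 = 61485/4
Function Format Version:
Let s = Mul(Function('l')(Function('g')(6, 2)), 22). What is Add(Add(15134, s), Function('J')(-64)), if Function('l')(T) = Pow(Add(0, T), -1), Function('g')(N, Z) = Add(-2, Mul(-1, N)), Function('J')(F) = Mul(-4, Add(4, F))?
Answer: Rational(61485, 4) ≈ 15371.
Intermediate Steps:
Function('J')(F) = Add(-16, Mul(-4, F))
Function('l')(T) = Pow(T, -1)
s = Rational(-11, 4) (s = Mul(Pow(Add(-2, Mul(-1, 6)), -1), 22) = Mul(Pow(Add(-2, -6), -1), 22) = Mul(Pow(-8, -1), 22) = Mul(Rational(-1, 8), 22) = Rational(-11, 4) ≈ -2.7500)
Add(Add(15134, s), Function('J')(-64)) = Add(Add(15134, Rational(-11, 4)), Add(-16, Mul(-4, -64))) = Add(Rational(60525, 4), Add(-16, 256)) = Add(Rational(60525, 4), 240) = Rational(61485, 4)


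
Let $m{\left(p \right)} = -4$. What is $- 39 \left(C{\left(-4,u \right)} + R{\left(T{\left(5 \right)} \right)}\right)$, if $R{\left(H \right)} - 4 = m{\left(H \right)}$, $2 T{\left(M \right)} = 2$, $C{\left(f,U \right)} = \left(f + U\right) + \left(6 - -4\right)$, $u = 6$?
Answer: $-468$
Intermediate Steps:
$C{\left(f,U \right)} = 10 + U + f$ ($C{\left(f,U \right)} = \left(U + f\right) + \left(6 + 4\right) = \left(U + f\right) + 10 = 10 + U + f$)
$T{\left(M \right)} = 1$ ($T{\left(M \right)} = \frac{1}{2} \cdot 2 = 1$)
$R{\left(H \right)} = 0$ ($R{\left(H \right)} = 4 - 4 = 0$)
$- 39 \left(C{\left(-4,u \right)} + R{\left(T{\left(5 \right)} \right)}\right) = - 39 \left(\left(10 + 6 - 4\right) + 0\right) = - 39 \left(12 + 0\right) = \left(-39\right) 12 = -468$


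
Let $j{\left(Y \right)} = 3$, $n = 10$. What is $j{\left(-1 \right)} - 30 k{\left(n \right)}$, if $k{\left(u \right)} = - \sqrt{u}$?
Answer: $3 + 30 \sqrt{10} \approx 97.868$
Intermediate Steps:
$j{\left(-1 \right)} - 30 k{\left(n \right)} = 3 - 30 \left(- \sqrt{10}\right) = 3 + 30 \sqrt{10}$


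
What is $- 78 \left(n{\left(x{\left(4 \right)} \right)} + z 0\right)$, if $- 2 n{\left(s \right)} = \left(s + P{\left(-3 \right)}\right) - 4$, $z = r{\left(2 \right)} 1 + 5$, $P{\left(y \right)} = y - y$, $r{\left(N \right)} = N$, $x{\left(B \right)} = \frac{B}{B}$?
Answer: $-117$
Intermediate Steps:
$x{\left(B \right)} = 1$
$P{\left(y \right)} = 0$
$z = 7$ ($z = 2 \cdot 1 + 5 = 2 + 5 = 7$)
$n{\left(s \right)} = 2 - \frac{s}{2}$ ($n{\left(s \right)} = - \frac{\left(s + 0\right) - 4}{2} = - \frac{s - 4}{2} = - \frac{-4 + s}{2} = 2 - \frac{s}{2}$)
$- 78 \left(n{\left(x{\left(4 \right)} \right)} + z 0\right) = - 78 \left(\left(2 - \frac{1}{2}\right) + 7 \cdot 0\right) = - 78 \left(\left(2 - \frac{1}{2}\right) + 0\right) = - 78 \left(\frac{3}{2} + 0\right) = \left(-78\right) \frac{3}{2} = -117$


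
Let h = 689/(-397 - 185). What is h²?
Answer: 474721/338724 ≈ 1.4015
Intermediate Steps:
h = -689/582 (h = 689/(-582) = 689*(-1/582) = -689/582 ≈ -1.1838)
h² = (-689/582)² = 474721/338724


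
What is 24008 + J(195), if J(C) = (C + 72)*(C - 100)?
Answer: 49373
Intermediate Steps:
J(C) = (-100 + C)*(72 + C) (J(C) = (72 + C)*(-100 + C) = (-100 + C)*(72 + C))
24008 + J(195) = 24008 + (-7200 + 195² - 28*195) = 24008 + (-7200 + 38025 - 5460) = 24008 + 25365 = 49373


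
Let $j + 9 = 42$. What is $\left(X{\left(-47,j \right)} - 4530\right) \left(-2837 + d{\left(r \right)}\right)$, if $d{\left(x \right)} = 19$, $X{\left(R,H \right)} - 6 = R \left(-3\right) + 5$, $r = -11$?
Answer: $12337204$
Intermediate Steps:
$j = 33$ ($j = -9 + 42 = 33$)
$X{\left(R,H \right)} = 11 - 3 R$ ($X{\left(R,H \right)} = 6 + \left(R \left(-3\right) + 5\right) = 6 - \left(-5 + 3 R\right) = 11 - 3 R$)
$\left(X{\left(-47,j \right)} - 4530\right) \left(-2837 + d{\left(r \right)}\right) = \left(\left(11 - -141\right) - 4530\right) \left(-2837 + 19\right) = \left(\left(11 + 141\right) - 4530\right) \left(-2818\right) = \left(152 - 4530\right) \left(-2818\right) = \left(-4378\right) \left(-2818\right) = 12337204$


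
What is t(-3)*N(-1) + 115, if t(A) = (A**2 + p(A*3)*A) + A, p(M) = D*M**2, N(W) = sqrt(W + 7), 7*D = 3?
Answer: 115 - 687*sqrt(6)/7 ≈ -125.40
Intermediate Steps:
D = 3/7 (D = (1/7)*3 = 3/7 ≈ 0.42857)
N(W) = sqrt(7 + W)
p(M) = 3*M**2/7
t(A) = A + A**2 + 27*A**3/7 (t(A) = (A**2 + (3*(A*3)**2/7)*A) + A = (A**2 + (3*(3*A)**2/7)*A) + A = (A**2 + (3*(9*A**2)/7)*A) + A = (A**2 + (27*A**2/7)*A) + A = (A**2 + 27*A**3/7) + A = A + A**2 + 27*A**3/7)
t(-3)*N(-1) + 115 = (-3*(1 - 3 + (27/7)*(-3)**2))*sqrt(7 - 1) + 115 = (-3*(1 - 3 + (27/7)*9))*sqrt(6) + 115 = (-3*(1 - 3 + 243/7))*sqrt(6) + 115 = (-3*229/7)*sqrt(6) + 115 = -687*sqrt(6)/7 + 115 = 115 - 687*sqrt(6)/7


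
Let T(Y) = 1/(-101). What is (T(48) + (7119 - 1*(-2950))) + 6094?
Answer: 1632462/101 ≈ 16163.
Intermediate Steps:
T(Y) = -1/101
(T(48) + (7119 - 1*(-2950))) + 6094 = (-1/101 + (7119 - 1*(-2950))) + 6094 = (-1/101 + (7119 + 2950)) + 6094 = (-1/101 + 10069) + 6094 = 1016968/101 + 6094 = 1632462/101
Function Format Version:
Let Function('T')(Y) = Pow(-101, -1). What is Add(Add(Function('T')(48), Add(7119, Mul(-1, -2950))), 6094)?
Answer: Rational(1632462, 101) ≈ 16163.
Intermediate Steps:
Function('T')(Y) = Rational(-1, 101)
Add(Add(Function('T')(48), Add(7119, Mul(-1, -2950))), 6094) = Add(Add(Rational(-1, 101), Add(7119, Mul(-1, -2950))), 6094) = Add(Add(Rational(-1, 101), Add(7119, 2950)), 6094) = Add(Add(Rational(-1, 101), 10069), 6094) = Add(Rational(1016968, 101), 6094) = Rational(1632462, 101)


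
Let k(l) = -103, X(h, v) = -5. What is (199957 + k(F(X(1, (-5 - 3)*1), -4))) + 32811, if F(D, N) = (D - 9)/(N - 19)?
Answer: 232665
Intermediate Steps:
F(D, N) = (-9 + D)/(-19 + N)
(199957 + k(F(X(1, (-5 - 3)*1), -4))) + 32811 = (199957 - 103) + 32811 = 199854 + 32811 = 232665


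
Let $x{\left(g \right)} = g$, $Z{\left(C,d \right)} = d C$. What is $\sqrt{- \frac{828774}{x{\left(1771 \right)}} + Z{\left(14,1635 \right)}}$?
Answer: $\frac{2 \sqrt{17581343934}}{1771} \approx 149.74$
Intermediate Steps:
$Z{\left(C,d \right)} = C d$
$\sqrt{- \frac{828774}{x{\left(1771 \right)}} + Z{\left(14,1635 \right)}} = \sqrt{- \frac{828774}{1771} + 14 \cdot 1635} = \sqrt{\left(-828774\right) \frac{1}{1771} + 22890} = \sqrt{- \frac{828774}{1771} + 22890} = \sqrt{\frac{39709416}{1771}} = \frac{2 \sqrt{17581343934}}{1771}$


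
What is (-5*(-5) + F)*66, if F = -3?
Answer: 1452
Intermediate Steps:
(-5*(-5) + F)*66 = (-5*(-5) - 3)*66 = (25 - 3)*66 = 22*66 = 1452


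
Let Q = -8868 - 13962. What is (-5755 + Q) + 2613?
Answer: -25972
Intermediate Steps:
Q = -22830
(-5755 + Q) + 2613 = (-5755 - 22830) + 2613 = -28585 + 2613 = -25972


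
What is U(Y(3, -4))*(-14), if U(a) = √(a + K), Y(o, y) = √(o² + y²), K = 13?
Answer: -42*√2 ≈ -59.397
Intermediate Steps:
U(a) = √(13 + a) (U(a) = √(a + 13) = √(13 + a))
U(Y(3, -4))*(-14) = √(13 + √(3² + (-4)²))*(-14) = √(13 + √(9 + 16))*(-14) = √(13 + √25)*(-14) = √(13 + 5)*(-14) = √18*(-14) = (3*√2)*(-14) = -42*√2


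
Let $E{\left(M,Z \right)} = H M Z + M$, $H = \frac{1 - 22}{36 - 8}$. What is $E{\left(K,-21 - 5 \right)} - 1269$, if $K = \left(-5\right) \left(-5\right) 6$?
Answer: $1806$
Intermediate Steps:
$K = 150$ ($K = 25 \cdot 6 = 150$)
$H = - \frac{3}{4}$ ($H = - \frac{21}{28} = \left(-21\right) \frac{1}{28} = - \frac{3}{4} \approx -0.75$)
$E{\left(M,Z \right)} = M - \frac{3 M Z}{4}$ ($E{\left(M,Z \right)} = - \frac{3 M}{4} Z + M = - \frac{3 M Z}{4} + M = M - \frac{3 M Z}{4}$)
$E{\left(K,-21 - 5 \right)} - 1269 = \frac{1}{4} \cdot 150 \left(4 - 3 \left(-21 - 5\right)\right) - 1269 = \frac{1}{4} \cdot 150 \left(4 - -78\right) - 1269 = \frac{1}{4} \cdot 150 \left(4 + 78\right) - 1269 = \frac{1}{4} \cdot 150 \cdot 82 - 1269 = 3075 - 1269 = 1806$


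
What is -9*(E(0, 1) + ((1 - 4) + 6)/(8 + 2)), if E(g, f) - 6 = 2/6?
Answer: -597/10 ≈ -59.700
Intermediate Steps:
E(g, f) = 19/3 (E(g, f) = 6 + 2/6 = 6 + 2*(⅙) = 6 + ⅓ = 19/3)
-9*(E(0, 1) + ((1 - 4) + 6)/(8 + 2)) = -9*(19/3 + ((1 - 4) + 6)/(8 + 2)) = -9*(19/3 + (-3 + 6)/10) = -9*(19/3 + 3*(⅒)) = -9*(19/3 + 3/10) = -9*199/30 = -597/10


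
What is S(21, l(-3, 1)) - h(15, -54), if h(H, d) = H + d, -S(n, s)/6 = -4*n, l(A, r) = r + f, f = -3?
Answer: 543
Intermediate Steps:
l(A, r) = -3 + r (l(A, r) = r - 3 = -3 + r)
S(n, s) = 24*n (S(n, s) = -(-24)*n = 24*n)
S(21, l(-3, 1)) - h(15, -54) = 24*21 - (15 - 54) = 504 - 1*(-39) = 504 + 39 = 543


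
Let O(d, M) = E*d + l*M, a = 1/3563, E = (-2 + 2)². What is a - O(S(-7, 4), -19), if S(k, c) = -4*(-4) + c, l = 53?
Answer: 3587942/3563 ≈ 1007.0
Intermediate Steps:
E = 0 (E = 0² = 0)
a = 1/3563 ≈ 0.00028066
S(k, c) = 16 + c
O(d, M) = 53*M (O(d, M) = 0*d + 53*M = 0 + 53*M = 53*M)
a - O(S(-7, 4), -19) = 1/3563 - 53*(-19) = 1/3563 - 1*(-1007) = 1/3563 + 1007 = 3587942/3563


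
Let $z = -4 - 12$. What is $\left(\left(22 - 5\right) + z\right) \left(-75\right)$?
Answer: $-75$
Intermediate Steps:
$z = -16$ ($z = -4 - 12 = -16$)
$\left(\left(22 - 5\right) + z\right) \left(-75\right) = \left(\left(22 - 5\right) - 16\right) \left(-75\right) = \left(17 - 16\right) \left(-75\right) = 1 \left(-75\right) = -75$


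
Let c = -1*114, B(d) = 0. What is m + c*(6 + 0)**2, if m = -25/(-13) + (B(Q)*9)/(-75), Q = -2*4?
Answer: -53327/13 ≈ -4102.1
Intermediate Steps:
Q = -8
m = 25/13 (m = -25/(-13) + (0*9)/(-75) = -25*(-1/13) + 0*(-1/75) = 25/13 + 0 = 25/13 ≈ 1.9231)
c = -114
m + c*(6 + 0)**2 = 25/13 - 114*(6 + 0)**2 = 25/13 - 114*6**2 = 25/13 - 114*36 = 25/13 - 4104 = -53327/13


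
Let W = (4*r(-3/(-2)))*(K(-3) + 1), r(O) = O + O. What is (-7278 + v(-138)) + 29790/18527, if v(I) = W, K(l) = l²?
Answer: -132586476/18527 ≈ -7156.4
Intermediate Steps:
r(O) = 2*O
W = 120 (W = (4*(2*(-3/(-2))))*((-3)² + 1) = (4*(2*(-3*(-½))))*(9 + 1) = (4*(2*(3/2)))*10 = (4*3)*10 = 12*10 = 120)
v(I) = 120
(-7278 + v(-138)) + 29790/18527 = (-7278 + 120) + 29790/18527 = -7158 + 29790*(1/18527) = -7158 + 29790/18527 = -132586476/18527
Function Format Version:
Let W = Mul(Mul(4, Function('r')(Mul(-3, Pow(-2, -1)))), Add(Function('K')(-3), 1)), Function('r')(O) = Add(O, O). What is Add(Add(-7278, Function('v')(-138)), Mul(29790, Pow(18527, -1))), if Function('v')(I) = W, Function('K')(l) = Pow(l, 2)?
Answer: Rational(-132586476, 18527) ≈ -7156.4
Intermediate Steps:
Function('r')(O) = Mul(2, O)
W = 120 (W = Mul(Mul(4, Mul(2, Mul(-3, Pow(-2, -1)))), Add(Pow(-3, 2), 1)) = Mul(Mul(4, Mul(2, Mul(-3, Rational(-1, 2)))), Add(9, 1)) = Mul(Mul(4, Mul(2, Rational(3, 2))), 10) = Mul(Mul(4, 3), 10) = Mul(12, 10) = 120)
Function('v')(I) = 120
Add(Add(-7278, Function('v')(-138)), Mul(29790, Pow(18527, -1))) = Add(Add(-7278, 120), Mul(29790, Pow(18527, -1))) = Add(-7158, Mul(29790, Rational(1, 18527))) = Add(-7158, Rational(29790, 18527)) = Rational(-132586476, 18527)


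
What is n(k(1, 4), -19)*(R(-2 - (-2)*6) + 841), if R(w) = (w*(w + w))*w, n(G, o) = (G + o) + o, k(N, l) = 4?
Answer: -96594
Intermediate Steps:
n(G, o) = G + 2*o
R(w) = 2*w³ (R(w) = (w*(2*w))*w = (2*w²)*w = 2*w³)
n(k(1, 4), -19)*(R(-2 - (-2)*6) + 841) = (4 + 2*(-19))*(2*(-2 - (-2)*6)³ + 841) = (4 - 38)*(2*(-2 - 1*(-12))³ + 841) = -34*(2*(-2 + 12)³ + 841) = -34*(2*10³ + 841) = -34*(2*1000 + 841) = -34*(2000 + 841) = -34*2841 = -96594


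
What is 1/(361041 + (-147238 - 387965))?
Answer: -1/174162 ≈ -5.7418e-6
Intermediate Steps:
1/(361041 + (-147238 - 387965)) = 1/(361041 - 535203) = 1/(-174162) = -1/174162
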